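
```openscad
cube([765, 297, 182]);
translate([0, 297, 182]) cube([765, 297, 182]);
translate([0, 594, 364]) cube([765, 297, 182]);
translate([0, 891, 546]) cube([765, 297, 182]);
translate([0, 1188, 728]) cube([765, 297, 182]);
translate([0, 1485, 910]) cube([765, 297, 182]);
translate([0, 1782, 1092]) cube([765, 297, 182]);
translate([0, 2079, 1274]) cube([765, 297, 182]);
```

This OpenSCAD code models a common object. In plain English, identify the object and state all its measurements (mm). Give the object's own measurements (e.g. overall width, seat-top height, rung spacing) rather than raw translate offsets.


A straight staircase of 8 solid steps. Each step is 765 mm wide (x), 297 mm deep (y, the going) and 182 mm tall (the rise). The first step rests on the floor; each subsequent step sits one going further in +y and one rise higher in +z, directly behind and above the previous step with no overlap.


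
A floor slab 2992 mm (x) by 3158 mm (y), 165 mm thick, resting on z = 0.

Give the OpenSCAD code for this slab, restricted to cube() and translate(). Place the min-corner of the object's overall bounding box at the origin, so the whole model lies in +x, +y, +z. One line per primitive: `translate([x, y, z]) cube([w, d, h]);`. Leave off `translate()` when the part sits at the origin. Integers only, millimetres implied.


cube([2992, 3158, 165]);


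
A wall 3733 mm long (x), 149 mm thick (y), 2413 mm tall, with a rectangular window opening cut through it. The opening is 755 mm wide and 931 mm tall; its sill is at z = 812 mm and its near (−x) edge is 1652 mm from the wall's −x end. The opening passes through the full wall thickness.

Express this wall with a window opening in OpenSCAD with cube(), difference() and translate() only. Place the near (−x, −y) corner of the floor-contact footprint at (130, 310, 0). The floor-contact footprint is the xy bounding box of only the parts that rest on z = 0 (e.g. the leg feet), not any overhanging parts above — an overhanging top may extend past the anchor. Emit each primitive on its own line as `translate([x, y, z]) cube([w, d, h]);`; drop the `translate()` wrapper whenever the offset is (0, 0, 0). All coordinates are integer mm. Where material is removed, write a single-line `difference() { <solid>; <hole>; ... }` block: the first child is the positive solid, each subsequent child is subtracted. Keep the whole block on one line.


difference() { translate([130, 310, 0]) cube([3733, 149, 2413]); translate([1782, 310, 812]) cube([755, 149, 931]); }


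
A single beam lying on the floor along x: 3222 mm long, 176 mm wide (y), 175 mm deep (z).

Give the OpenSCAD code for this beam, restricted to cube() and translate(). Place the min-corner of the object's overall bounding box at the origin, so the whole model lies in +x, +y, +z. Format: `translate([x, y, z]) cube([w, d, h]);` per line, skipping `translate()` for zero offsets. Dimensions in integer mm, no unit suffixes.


cube([3222, 176, 175]);


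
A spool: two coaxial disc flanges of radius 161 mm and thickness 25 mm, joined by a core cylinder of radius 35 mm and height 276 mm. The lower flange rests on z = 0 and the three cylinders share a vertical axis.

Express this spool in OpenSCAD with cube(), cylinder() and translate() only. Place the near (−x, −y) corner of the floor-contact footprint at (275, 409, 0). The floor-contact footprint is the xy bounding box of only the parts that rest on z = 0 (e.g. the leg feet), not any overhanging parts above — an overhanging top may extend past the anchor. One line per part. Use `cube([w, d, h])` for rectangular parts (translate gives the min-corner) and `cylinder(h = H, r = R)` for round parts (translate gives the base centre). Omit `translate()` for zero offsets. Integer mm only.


translate([436, 570, 0]) cylinder(h = 25, r = 161);
translate([436, 570, 25]) cylinder(h = 276, r = 35);
translate([436, 570, 301]) cylinder(h = 25, r = 161);


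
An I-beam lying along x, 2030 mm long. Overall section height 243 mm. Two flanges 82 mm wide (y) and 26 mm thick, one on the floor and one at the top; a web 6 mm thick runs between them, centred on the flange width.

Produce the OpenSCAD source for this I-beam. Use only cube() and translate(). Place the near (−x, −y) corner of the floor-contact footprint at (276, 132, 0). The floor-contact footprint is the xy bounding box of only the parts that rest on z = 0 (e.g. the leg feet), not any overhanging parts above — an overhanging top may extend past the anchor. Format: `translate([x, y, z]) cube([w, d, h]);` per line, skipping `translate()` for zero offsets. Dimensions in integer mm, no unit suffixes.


translate([276, 132, 0]) cube([2030, 82, 26]);
translate([276, 170, 26]) cube([2030, 6, 191]);
translate([276, 132, 217]) cube([2030, 82, 26]);


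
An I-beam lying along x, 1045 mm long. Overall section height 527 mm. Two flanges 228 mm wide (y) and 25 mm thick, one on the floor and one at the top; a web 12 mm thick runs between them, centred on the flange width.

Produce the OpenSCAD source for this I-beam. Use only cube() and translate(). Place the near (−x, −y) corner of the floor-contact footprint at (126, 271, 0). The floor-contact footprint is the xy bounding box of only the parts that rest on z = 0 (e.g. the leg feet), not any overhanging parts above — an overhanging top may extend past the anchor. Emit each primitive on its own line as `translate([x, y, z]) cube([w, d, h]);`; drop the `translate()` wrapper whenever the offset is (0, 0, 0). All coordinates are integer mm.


translate([126, 271, 0]) cube([1045, 228, 25]);
translate([126, 379, 25]) cube([1045, 12, 477]);
translate([126, 271, 502]) cube([1045, 228, 25]);


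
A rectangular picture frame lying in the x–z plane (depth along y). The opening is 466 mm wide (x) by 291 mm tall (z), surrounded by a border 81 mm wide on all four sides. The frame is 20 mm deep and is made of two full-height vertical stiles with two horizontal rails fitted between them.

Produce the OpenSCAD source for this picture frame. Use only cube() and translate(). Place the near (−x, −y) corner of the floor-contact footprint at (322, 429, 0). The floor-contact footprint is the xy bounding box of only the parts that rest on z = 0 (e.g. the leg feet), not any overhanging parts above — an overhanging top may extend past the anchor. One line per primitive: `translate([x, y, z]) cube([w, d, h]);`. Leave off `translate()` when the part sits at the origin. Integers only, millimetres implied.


translate([322, 429, 0]) cube([81, 20, 453]);
translate([869, 429, 0]) cube([81, 20, 453]);
translate([403, 429, 0]) cube([466, 20, 81]);
translate([403, 429, 372]) cube([466, 20, 81]);


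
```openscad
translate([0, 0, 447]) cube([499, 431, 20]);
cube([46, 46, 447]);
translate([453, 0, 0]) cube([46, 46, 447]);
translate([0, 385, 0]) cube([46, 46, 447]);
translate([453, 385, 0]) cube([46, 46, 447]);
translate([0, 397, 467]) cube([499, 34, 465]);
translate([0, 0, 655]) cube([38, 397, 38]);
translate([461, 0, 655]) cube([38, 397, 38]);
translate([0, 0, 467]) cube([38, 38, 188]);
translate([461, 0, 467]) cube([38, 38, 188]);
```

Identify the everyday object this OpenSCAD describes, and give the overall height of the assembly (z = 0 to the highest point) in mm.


A chair. The overall height is 932 mm.

A slab on four corner posts with a tall panel at the back — a chair. The seat slab sits at z = 447 with thickness 20, and the 465 mm backrest starts at the seat top, so the overall height is 447 + 20 + 465 = 932 mm.


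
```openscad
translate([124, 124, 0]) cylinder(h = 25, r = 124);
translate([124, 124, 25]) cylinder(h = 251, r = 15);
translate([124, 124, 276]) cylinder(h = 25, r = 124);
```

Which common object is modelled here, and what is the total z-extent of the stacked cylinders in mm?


A spool. The overall height is 301 mm.

Three coaxial cylinders, large–small–large — a spool. Two 25 mm flanges and a 251 mm core give 25 + 251 + 25 = 301 mm.


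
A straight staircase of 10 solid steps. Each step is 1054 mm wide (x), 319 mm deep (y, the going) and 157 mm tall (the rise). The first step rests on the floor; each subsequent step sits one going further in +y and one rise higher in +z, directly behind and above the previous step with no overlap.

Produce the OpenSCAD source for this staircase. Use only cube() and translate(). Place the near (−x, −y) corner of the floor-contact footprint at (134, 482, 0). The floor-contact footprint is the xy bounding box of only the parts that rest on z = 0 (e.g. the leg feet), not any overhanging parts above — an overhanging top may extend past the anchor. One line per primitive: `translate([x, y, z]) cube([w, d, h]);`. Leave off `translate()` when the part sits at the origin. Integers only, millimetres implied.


translate([134, 482, 0]) cube([1054, 319, 157]);
translate([134, 801, 157]) cube([1054, 319, 157]);
translate([134, 1120, 314]) cube([1054, 319, 157]);
translate([134, 1439, 471]) cube([1054, 319, 157]);
translate([134, 1758, 628]) cube([1054, 319, 157]);
translate([134, 2077, 785]) cube([1054, 319, 157]);
translate([134, 2396, 942]) cube([1054, 319, 157]);
translate([134, 2715, 1099]) cube([1054, 319, 157]);
translate([134, 3034, 1256]) cube([1054, 319, 157]);
translate([134, 3353, 1413]) cube([1054, 319, 157]);


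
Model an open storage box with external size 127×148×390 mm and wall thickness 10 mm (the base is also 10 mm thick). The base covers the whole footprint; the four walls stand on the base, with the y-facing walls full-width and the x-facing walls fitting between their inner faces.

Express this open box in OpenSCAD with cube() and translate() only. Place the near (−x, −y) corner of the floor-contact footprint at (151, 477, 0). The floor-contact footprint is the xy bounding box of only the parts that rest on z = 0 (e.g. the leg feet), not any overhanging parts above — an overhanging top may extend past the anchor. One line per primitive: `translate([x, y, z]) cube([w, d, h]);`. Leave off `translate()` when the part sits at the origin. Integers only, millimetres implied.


translate([151, 477, 0]) cube([127, 148, 10]);
translate([151, 477, 10]) cube([127, 10, 380]);
translate([151, 615, 10]) cube([127, 10, 380]);
translate([151, 487, 10]) cube([10, 128, 380]);
translate([268, 487, 10]) cube([10, 128, 380]);


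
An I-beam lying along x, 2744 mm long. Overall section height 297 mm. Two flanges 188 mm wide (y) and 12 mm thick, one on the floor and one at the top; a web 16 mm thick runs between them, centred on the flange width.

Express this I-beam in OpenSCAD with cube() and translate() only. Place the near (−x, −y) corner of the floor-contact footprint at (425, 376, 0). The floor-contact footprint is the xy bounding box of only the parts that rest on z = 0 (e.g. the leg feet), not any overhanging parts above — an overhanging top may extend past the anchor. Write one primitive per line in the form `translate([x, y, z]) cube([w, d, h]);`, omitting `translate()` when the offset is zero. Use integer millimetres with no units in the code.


translate([425, 376, 0]) cube([2744, 188, 12]);
translate([425, 462, 12]) cube([2744, 16, 273]);
translate([425, 376, 285]) cube([2744, 188, 12]);


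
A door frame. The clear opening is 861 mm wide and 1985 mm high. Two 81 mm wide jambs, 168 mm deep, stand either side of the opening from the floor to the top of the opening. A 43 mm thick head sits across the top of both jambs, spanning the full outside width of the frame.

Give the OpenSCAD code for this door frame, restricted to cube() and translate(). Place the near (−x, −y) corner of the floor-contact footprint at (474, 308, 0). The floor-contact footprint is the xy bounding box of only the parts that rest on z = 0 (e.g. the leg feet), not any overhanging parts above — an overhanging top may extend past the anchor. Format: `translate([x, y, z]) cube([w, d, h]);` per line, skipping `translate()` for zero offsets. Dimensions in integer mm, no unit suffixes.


translate([474, 308, 0]) cube([81, 168, 1985]);
translate([1416, 308, 0]) cube([81, 168, 1985]);
translate([474, 308, 1985]) cube([1023, 168, 43]);


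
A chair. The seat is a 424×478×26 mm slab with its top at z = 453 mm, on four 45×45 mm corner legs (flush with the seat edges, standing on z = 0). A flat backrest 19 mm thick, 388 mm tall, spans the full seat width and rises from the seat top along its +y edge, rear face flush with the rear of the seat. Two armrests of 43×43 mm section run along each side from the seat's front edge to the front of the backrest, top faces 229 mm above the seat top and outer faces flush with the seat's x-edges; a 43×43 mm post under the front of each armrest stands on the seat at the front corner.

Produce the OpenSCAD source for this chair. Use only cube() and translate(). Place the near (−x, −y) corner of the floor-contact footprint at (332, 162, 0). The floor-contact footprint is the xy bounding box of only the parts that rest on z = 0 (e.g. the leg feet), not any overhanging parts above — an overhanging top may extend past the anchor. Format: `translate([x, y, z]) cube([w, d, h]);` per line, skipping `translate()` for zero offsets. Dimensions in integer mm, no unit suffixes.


translate([332, 162, 427]) cube([424, 478, 26]);
translate([332, 162, 0]) cube([45, 45, 427]);
translate([711, 162, 0]) cube([45, 45, 427]);
translate([332, 595, 0]) cube([45, 45, 427]);
translate([711, 595, 0]) cube([45, 45, 427]);
translate([332, 621, 453]) cube([424, 19, 388]);
translate([332, 162, 639]) cube([43, 459, 43]);
translate([713, 162, 639]) cube([43, 459, 43]);
translate([332, 162, 453]) cube([43, 43, 186]);
translate([713, 162, 453]) cube([43, 43, 186]);


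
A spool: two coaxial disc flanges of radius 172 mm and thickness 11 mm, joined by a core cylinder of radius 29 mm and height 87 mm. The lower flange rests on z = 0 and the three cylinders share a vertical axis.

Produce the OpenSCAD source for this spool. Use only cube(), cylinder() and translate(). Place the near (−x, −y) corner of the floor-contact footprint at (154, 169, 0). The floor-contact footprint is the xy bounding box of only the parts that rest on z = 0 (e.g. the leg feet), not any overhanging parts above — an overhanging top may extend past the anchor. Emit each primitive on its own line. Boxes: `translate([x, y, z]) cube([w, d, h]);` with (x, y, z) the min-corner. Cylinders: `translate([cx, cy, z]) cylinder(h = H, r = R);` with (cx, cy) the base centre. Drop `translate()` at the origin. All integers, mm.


translate([326, 341, 0]) cylinder(h = 11, r = 172);
translate([326, 341, 11]) cylinder(h = 87, r = 29);
translate([326, 341, 98]) cylinder(h = 11, r = 172);


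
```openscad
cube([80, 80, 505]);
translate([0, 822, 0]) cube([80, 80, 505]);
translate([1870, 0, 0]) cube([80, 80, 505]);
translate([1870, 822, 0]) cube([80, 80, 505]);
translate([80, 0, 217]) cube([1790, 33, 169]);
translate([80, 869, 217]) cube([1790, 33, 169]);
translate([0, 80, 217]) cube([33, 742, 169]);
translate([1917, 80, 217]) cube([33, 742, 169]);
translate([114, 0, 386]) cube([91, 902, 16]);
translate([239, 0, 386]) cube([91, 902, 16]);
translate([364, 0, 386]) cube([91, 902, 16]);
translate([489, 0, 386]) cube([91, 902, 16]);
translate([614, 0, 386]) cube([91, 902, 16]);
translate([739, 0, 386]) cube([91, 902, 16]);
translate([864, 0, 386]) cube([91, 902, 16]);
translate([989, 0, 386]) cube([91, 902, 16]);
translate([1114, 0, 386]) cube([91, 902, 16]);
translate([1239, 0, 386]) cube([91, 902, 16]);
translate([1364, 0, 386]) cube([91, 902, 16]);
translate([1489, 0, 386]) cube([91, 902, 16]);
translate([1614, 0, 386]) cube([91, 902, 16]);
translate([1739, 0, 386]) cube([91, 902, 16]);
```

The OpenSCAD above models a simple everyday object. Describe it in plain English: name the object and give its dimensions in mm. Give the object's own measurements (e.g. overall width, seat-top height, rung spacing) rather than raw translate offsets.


A bed frame 1950 mm long (x) by 902 mm wide (y). Four 80×80 mm corner posts, 505 mm tall, at the corners of the footprint. Four rails of 33 mm thickness and 169 mm height run between adjacent posts with their undersides at z = 217 mm, their outer faces flush with the outside of the frame (the two x-running rails run between the posts' inner faces; the two y-running rails run between the posts' inner faces). 14 slats, each 91 mm wide (x) and 16 mm thick, lie across the top of the two x-running rails, running the full 902 mm width of the frame in y; along x they sit between the end posts with a 34 mm gap after the −x posts and between neighbouring slats, leaving 40 mm before the +x posts.


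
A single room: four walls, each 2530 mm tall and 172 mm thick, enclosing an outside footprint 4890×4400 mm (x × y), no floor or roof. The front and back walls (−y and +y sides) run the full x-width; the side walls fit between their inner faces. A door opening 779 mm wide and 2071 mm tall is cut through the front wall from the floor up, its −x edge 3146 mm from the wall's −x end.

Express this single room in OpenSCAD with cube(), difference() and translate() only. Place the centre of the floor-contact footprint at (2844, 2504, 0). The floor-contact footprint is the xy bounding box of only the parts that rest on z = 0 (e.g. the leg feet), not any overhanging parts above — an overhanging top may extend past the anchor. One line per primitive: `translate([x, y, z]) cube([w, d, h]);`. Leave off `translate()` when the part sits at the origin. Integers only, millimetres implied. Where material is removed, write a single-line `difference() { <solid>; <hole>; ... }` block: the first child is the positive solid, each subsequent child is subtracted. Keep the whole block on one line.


difference() { translate([399, 304, 0]) cube([4890, 172, 2530]); translate([3545, 304, 0]) cube([779, 172, 2071]); }
translate([399, 4532, 0]) cube([4890, 172, 2530]);
translate([399, 476, 0]) cube([172, 4056, 2530]);
translate([5117, 476, 0]) cube([172, 4056, 2530]);


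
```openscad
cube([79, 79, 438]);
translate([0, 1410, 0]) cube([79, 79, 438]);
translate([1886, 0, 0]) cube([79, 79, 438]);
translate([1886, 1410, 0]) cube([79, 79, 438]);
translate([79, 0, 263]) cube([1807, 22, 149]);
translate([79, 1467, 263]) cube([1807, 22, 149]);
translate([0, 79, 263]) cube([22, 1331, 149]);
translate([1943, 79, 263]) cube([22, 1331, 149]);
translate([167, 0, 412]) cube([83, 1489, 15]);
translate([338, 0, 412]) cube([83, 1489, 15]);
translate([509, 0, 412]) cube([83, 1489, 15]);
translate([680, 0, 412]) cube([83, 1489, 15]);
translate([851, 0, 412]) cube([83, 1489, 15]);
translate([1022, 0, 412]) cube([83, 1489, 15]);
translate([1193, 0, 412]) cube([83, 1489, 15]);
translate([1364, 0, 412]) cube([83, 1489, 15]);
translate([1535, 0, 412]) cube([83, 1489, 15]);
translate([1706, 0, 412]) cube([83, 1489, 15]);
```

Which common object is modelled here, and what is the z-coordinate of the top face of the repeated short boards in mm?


A bed frame. The slat-top height is 427 mm.

Four posts, four rails, and a row of slats — a bed frame. Slats sit on the rails at z = 263 + 149 = 412; with slat thickness 15, the top is 427 mm.


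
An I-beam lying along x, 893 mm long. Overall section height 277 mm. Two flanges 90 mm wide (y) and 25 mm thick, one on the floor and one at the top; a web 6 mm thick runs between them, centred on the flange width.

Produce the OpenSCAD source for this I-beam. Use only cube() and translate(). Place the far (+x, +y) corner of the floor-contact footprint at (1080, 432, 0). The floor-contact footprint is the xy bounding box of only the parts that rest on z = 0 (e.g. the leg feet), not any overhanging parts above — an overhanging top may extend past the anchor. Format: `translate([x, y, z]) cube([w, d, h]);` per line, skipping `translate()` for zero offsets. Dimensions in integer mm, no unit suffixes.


translate([187, 342, 0]) cube([893, 90, 25]);
translate([187, 384, 25]) cube([893, 6, 227]);
translate([187, 342, 252]) cube([893, 90, 25]);


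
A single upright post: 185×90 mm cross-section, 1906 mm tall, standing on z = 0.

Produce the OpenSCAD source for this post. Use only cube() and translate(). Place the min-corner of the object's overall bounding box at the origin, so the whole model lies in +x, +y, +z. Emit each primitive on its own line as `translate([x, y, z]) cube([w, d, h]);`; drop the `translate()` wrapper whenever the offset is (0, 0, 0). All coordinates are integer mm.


cube([185, 90, 1906]);


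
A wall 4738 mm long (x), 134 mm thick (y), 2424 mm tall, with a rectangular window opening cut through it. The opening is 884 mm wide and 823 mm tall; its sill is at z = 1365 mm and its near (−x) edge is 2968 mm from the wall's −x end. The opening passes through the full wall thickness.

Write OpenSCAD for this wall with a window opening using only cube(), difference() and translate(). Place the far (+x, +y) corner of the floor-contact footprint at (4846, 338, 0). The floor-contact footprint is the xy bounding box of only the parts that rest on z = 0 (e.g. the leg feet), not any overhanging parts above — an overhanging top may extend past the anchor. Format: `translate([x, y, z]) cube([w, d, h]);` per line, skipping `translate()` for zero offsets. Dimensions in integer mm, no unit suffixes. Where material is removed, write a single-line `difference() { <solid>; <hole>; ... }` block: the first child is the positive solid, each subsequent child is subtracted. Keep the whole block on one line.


difference() { translate([108, 204, 0]) cube([4738, 134, 2424]); translate([3076, 204, 1365]) cube([884, 134, 823]); }


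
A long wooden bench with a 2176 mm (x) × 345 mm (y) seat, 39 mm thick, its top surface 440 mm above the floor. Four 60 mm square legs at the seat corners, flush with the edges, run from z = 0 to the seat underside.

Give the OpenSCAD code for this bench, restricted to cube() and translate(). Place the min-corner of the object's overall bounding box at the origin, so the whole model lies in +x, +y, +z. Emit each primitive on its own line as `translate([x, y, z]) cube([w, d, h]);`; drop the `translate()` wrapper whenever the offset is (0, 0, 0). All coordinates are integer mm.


// leg_h = 440 − 39 = 401
translate([0, 0, 401]) cube([2176, 345, 39]);
cube([60, 60, 401]);
translate([0, 285, 0]) cube([60, 60, 401]);
translate([2116, 0, 0]) cube([60, 60, 401]);
translate([2116, 285, 0]) cube([60, 60, 401]);


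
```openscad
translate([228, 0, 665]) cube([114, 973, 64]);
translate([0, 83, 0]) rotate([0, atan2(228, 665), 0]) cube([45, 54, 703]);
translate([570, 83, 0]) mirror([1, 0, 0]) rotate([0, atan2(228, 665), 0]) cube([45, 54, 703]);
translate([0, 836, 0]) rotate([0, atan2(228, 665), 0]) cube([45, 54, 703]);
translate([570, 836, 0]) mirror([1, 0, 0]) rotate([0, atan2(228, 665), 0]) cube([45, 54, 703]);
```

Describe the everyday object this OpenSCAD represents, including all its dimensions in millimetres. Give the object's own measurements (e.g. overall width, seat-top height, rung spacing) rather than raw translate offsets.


A sawhorse. A 114×973×64 mm beam (x, y, z) sits on two A-frame leg pairs. Each pair is two raked legs of 45×54 mm section (54 mm along y) splaying symmetrically in x. Each leg rises 665 mm vertically over 228 mm of horizontal reach and is 703 mm long along its own axis. Every leg's outer bottom edge rests on the floor and its outer top edge meets a bottom edge of the beam — the left legs (tilting toward +x) meet the beam's −x bottom edge, the right legs (their mirror images, tilting toward −x) meet its +x bottom edge — so the leg tops tuck under the beam, the beam's underside is 665 mm above the floor, and the feet are 570 mm apart outside-to-outside with the beam centred between them. The two leg pairs are set in 83 mm from either end of the beam.


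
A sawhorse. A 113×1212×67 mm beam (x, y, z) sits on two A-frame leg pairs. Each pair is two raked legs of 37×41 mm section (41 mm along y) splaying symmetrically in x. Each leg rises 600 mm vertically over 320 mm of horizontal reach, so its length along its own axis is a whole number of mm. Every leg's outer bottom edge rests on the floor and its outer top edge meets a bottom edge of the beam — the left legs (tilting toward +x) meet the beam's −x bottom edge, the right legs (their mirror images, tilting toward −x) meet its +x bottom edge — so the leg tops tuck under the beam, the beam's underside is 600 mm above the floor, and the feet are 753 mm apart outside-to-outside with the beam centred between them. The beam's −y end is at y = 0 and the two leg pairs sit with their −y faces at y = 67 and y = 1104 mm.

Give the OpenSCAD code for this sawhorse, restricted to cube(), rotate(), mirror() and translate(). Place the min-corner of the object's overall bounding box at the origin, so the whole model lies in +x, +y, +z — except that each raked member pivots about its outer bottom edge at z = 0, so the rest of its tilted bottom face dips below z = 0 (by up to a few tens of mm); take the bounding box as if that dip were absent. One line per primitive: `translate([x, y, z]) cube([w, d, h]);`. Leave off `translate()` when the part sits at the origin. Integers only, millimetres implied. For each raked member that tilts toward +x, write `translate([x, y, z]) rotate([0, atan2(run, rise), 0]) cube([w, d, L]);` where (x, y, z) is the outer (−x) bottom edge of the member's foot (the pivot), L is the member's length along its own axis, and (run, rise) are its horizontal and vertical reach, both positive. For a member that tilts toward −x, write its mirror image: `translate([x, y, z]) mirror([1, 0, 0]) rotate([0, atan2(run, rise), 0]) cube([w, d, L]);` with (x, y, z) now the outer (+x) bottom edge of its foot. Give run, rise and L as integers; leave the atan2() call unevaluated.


translate([320, 0, 600]) cube([113, 1212, 67]);
translate([0, 67, 0]) rotate([0, atan2(320, 600), 0]) cube([37, 41, 680]);
translate([753, 67, 0]) mirror([1, 0, 0]) rotate([0, atan2(320, 600), 0]) cube([37, 41, 680]);
translate([0, 1104, 0]) rotate([0, atan2(320, 600), 0]) cube([37, 41, 680]);
translate([753, 1104, 0]) mirror([1, 0, 0]) rotate([0, atan2(320, 600), 0]) cube([37, 41, 680]);


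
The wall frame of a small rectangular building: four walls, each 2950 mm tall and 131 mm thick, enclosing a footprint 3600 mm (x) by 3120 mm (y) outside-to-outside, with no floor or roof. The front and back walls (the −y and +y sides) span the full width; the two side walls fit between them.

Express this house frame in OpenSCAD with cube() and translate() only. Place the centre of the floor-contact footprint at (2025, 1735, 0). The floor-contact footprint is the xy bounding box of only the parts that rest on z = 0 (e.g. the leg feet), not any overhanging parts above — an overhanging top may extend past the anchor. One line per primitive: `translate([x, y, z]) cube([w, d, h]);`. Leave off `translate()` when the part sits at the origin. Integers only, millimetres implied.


translate([225, 175, 0]) cube([3600, 131, 2950]);
translate([225, 3164, 0]) cube([3600, 131, 2950]);
translate([225, 306, 0]) cube([131, 2858, 2950]);
translate([3694, 306, 0]) cube([131, 2858, 2950]);


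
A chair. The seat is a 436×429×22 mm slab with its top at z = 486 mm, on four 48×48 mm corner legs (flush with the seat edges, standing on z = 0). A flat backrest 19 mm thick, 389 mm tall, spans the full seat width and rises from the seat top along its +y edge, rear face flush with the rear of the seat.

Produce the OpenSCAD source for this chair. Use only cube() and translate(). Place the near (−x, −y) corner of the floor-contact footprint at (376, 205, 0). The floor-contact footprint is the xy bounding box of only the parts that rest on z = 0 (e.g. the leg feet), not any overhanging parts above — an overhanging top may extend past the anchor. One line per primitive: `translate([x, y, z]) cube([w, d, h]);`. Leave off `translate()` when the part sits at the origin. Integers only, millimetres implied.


translate([376, 205, 464]) cube([436, 429, 22]);
translate([376, 205, 0]) cube([48, 48, 464]);
translate([764, 205, 0]) cube([48, 48, 464]);
translate([376, 586, 0]) cube([48, 48, 464]);
translate([764, 586, 0]) cube([48, 48, 464]);
translate([376, 615, 486]) cube([436, 19, 389]);


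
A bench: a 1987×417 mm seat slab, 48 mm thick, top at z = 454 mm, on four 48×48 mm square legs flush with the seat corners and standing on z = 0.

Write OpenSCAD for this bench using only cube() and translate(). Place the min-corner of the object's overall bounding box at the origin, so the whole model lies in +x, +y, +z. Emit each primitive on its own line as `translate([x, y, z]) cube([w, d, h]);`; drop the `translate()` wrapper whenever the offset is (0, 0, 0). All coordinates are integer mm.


// leg_h = 454 − 48 = 406
translate([0, 0, 406]) cube([1987, 417, 48]);
cube([48, 48, 406]);
translate([0, 369, 0]) cube([48, 48, 406]);
translate([1939, 0, 0]) cube([48, 48, 406]);
translate([1939, 369, 0]) cube([48, 48, 406]);


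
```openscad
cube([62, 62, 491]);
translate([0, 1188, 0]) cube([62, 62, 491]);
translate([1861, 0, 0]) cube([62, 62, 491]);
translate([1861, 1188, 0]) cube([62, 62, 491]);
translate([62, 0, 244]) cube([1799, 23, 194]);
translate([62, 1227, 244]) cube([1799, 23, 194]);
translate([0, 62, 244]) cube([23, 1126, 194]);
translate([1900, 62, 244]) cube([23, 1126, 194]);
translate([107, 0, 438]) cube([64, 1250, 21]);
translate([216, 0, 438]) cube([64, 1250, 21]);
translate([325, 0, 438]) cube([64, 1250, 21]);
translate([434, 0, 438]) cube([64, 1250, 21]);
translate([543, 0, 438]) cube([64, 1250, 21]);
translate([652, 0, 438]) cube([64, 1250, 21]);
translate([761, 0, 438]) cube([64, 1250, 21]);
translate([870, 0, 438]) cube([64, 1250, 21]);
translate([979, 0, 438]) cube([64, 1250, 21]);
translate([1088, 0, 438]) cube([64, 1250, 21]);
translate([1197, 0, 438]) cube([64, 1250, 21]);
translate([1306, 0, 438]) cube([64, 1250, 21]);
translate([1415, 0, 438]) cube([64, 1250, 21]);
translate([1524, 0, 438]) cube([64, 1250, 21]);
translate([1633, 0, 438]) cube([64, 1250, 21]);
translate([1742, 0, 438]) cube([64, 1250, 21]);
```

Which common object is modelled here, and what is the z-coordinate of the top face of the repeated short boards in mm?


A bed frame. The slat-top height is 459 mm.

Four posts, four rails, and a row of slats — a bed frame. Slats sit on the rails at z = 244 + 194 = 438; with slat thickness 21, the top is 459 mm.


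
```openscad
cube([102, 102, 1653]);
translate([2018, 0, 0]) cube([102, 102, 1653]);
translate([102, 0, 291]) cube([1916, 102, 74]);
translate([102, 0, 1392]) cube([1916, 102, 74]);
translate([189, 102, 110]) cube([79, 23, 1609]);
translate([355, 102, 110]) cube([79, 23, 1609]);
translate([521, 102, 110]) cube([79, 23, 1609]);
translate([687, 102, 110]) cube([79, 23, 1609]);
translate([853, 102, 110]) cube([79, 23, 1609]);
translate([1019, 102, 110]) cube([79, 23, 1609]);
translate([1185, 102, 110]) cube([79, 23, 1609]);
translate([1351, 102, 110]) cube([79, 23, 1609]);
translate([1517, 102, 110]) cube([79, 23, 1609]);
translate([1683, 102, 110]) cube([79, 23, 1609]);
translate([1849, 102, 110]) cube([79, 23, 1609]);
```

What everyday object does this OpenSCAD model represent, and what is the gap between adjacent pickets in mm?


A fence section. The picket gap is 87 mm.

Two posts, two rails, 11 pickets — a fence section. Span 1916 mm holds 11 pickets of 79 mm with 12 equal gaps: ⌊(1916 − 11·79) / 12⌋ = 87 mm.


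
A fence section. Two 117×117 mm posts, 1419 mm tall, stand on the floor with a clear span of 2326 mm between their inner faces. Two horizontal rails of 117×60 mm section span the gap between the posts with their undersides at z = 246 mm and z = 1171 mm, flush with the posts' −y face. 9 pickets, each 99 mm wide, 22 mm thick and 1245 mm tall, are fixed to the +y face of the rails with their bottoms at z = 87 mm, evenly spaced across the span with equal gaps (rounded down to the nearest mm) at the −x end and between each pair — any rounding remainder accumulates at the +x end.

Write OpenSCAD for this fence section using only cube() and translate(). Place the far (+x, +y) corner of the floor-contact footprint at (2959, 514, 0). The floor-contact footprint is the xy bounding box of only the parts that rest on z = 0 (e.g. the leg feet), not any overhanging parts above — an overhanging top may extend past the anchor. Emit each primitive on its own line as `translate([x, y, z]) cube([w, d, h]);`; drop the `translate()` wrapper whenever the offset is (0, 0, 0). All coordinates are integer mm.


translate([399, 397, 0]) cube([117, 117, 1419]);
translate([2842, 397, 0]) cube([117, 117, 1419]);
translate([516, 397, 246]) cube([2326, 117, 60]);
translate([516, 397, 1171]) cube([2326, 117, 60]);
translate([659, 514, 87]) cube([99, 22, 1245]);
translate([901, 514, 87]) cube([99, 22, 1245]);
translate([1143, 514, 87]) cube([99, 22, 1245]);
translate([1385, 514, 87]) cube([99, 22, 1245]);
translate([1627, 514, 87]) cube([99, 22, 1245]);
translate([1869, 514, 87]) cube([99, 22, 1245]);
translate([2111, 514, 87]) cube([99, 22, 1245]);
translate([2353, 514, 87]) cube([99, 22, 1245]);
translate([2595, 514, 87]) cube([99, 22, 1245]);


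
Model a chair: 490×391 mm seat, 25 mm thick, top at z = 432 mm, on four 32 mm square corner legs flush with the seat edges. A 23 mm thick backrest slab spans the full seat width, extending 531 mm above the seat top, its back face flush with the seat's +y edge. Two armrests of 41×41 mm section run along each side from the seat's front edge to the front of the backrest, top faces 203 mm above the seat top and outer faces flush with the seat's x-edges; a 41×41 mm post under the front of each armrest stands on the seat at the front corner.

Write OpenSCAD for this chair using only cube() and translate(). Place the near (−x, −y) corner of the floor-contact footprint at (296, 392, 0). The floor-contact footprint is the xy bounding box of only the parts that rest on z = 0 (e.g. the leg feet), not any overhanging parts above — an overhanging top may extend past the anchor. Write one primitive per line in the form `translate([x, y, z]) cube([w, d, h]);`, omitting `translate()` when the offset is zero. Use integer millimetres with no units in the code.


translate([296, 392, 407]) cube([490, 391, 25]);
translate([296, 392, 0]) cube([32, 32, 407]);
translate([754, 392, 0]) cube([32, 32, 407]);
translate([296, 751, 0]) cube([32, 32, 407]);
translate([754, 751, 0]) cube([32, 32, 407]);
translate([296, 760, 432]) cube([490, 23, 531]);
translate([296, 392, 594]) cube([41, 368, 41]);
translate([745, 392, 594]) cube([41, 368, 41]);
translate([296, 392, 432]) cube([41, 41, 162]);
translate([745, 392, 432]) cube([41, 41, 162]);


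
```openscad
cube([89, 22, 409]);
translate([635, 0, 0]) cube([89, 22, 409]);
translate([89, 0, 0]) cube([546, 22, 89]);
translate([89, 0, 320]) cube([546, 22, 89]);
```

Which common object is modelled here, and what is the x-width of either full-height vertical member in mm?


A picture frame. The border width is 89 mm.

Four thin pieces enclosing a rectangular opening — a picture frame. The two full-height stiles are 409 mm tall; the top rail sits at z = 320 and is 89 mm tall, so the border above the opening is 409 − 320 = 89 mm, matching the stile x-width.


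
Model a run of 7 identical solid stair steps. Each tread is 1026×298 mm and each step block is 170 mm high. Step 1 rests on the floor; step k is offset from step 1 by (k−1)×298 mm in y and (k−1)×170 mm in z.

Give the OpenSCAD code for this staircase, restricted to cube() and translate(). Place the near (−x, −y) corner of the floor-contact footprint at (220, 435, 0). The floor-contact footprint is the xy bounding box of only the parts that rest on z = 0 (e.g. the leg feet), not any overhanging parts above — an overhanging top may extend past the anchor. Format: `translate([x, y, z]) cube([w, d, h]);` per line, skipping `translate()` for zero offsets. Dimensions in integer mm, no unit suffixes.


translate([220, 435, 0]) cube([1026, 298, 170]);
translate([220, 733, 170]) cube([1026, 298, 170]);
translate([220, 1031, 340]) cube([1026, 298, 170]);
translate([220, 1329, 510]) cube([1026, 298, 170]);
translate([220, 1627, 680]) cube([1026, 298, 170]);
translate([220, 1925, 850]) cube([1026, 298, 170]);
translate([220, 2223, 1020]) cube([1026, 298, 170]);


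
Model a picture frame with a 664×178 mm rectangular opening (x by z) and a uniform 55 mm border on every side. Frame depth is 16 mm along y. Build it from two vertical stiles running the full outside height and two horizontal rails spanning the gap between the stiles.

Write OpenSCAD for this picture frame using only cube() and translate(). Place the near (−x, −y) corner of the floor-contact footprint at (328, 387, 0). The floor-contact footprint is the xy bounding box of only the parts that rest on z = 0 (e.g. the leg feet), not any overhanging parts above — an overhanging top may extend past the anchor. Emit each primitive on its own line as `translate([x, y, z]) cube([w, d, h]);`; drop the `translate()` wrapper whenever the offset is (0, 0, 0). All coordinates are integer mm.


translate([328, 387, 0]) cube([55, 16, 288]);
translate([1047, 387, 0]) cube([55, 16, 288]);
translate([383, 387, 0]) cube([664, 16, 55]);
translate([383, 387, 233]) cube([664, 16, 55]);


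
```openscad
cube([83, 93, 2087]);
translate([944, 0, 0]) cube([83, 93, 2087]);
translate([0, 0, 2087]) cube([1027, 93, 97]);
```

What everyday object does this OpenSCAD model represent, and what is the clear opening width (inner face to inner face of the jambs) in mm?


A door frame. The clear opening width is 861 mm.

Two 2087 mm tall posts with a header on top — a door frame. The left jamb is 83 mm wide at x = 0; the right jamb starts at x = 944. The clear opening is 944 − 83 = 861 mm.


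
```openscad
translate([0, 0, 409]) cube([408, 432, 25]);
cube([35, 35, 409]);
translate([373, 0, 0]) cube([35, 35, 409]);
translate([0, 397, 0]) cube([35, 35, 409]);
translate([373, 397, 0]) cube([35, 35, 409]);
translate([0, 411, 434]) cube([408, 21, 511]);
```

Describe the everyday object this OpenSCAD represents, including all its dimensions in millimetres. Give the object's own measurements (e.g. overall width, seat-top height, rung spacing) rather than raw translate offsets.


A chair. The seat is a 408×432×25 mm slab with its top at z = 434 mm, on four 35×35 mm corner legs (flush with the seat edges, standing on z = 0). A flat backrest 21 mm thick, 511 mm tall, spans the full seat width and rises from the seat top along its +y edge, rear face flush with the rear of the seat.


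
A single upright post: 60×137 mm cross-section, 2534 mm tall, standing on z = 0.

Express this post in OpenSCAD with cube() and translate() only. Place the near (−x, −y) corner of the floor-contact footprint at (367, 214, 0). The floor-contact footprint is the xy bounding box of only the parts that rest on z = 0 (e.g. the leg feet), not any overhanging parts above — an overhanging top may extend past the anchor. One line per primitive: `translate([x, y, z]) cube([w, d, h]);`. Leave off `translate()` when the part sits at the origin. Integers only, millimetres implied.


translate([367, 214, 0]) cube([60, 137, 2534]);


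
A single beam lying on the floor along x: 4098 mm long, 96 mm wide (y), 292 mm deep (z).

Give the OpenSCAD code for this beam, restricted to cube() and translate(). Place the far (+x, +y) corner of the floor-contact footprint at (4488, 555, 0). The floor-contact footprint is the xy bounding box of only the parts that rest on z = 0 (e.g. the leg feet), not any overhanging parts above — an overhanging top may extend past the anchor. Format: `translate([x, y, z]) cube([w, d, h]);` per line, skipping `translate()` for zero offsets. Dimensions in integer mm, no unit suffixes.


translate([390, 459, 0]) cube([4098, 96, 292]);


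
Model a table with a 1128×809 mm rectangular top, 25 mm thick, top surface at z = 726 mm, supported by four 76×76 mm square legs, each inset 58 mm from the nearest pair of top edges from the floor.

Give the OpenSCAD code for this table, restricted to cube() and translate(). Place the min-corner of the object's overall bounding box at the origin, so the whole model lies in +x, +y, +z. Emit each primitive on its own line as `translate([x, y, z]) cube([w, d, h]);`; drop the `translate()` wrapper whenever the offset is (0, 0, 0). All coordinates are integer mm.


// leg_h = 726 - 25 = 701
translate([0, 0, 701]) cube([1128, 809, 25]);
translate([58, 58, 0]) cube([76, 76, 701]);
translate([994, 58, 0]) cube([76, 76, 701]);
translate([58, 675, 0]) cube([76, 76, 701]);
translate([994, 675, 0]) cube([76, 76, 701]);
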